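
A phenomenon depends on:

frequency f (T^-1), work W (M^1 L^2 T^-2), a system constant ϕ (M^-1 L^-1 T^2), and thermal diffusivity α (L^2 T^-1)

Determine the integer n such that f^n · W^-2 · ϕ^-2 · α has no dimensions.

Balance the T exponent: (-1)·n from f, plus −2·(-2) − 2·(2) + (-1) = -1 from the rest, must sum to zero.
−n − 1 = 0, so n = -1.

-1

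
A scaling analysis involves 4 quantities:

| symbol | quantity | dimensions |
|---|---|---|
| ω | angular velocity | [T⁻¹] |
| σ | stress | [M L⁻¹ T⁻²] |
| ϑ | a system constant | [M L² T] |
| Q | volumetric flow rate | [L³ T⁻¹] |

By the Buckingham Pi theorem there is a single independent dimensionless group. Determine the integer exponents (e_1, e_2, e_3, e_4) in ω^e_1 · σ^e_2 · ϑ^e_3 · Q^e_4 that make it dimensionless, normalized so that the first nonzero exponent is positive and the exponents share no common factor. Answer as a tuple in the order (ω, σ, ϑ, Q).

(4, -1, 1, -1)

M: e_1·(0) + e_2·(1) + e_3·(1) + e_4·(0) = 0
L: e_1·(0) + e_2·(-1) + e_3·(2) + e_4·(3) = 0
T: e_1·(-1) + e_2·(-2) + e_3·(1) + e_4·(-1) = 0
Solving this homogeneous linear system for the smallest-integer solution (first nonzero entry positive) gives (4, -1, 1, -1).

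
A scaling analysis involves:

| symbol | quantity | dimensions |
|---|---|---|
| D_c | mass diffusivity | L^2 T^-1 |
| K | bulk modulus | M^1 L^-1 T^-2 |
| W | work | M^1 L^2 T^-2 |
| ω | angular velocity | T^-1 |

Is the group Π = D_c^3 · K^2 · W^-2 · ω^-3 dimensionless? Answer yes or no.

yes

Sum the exponent of each base dimension across the product:
  M: 3·[D_c]_M + 2·[K]_M − 2·[W]_M − 3·[ω]_M = 3·(0) + 2·(1) − 2·(1) − 3·(0) = 0
  L: 3·[D_c]_L + 2·[K]_L − 2·[W]_L − 3·[ω]_L = 3·(2) + 2·(-1) − 2·(2) − 3·(0) = 0
  T: 3·[D_c]_T + 2·[K]_T − 2·[W]_T − 3·[ω]_T = 3·(-1) + 2·(-2) − 2·(-2) − 3·(-1) = 0
All base exponents vanish — dimensionless.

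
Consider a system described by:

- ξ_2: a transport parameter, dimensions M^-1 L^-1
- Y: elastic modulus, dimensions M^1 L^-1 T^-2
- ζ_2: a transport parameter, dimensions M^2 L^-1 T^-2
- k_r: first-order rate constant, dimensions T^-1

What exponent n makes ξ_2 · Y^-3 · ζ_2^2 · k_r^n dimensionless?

2

Balance the T exponent: (-1)·n from k_r, plus (0) − 3·(-2) + 2·(-2) = 2 from the rest, must sum to zero.
−n + 2 = 0, so n = 2.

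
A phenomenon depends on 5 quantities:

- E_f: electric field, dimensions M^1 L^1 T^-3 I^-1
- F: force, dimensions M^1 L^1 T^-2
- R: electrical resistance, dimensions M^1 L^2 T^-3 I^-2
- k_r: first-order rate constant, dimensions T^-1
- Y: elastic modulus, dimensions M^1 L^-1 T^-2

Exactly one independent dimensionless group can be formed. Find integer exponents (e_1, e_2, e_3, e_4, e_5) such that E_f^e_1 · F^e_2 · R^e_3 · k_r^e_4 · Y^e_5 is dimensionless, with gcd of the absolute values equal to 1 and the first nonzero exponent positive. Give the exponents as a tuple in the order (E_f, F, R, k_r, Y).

(4, -1, -2, -2, -1)

M: e_1·(1) + e_2·(1) + e_3·(1) + e_4·(0) + e_5·(1) = 0
L: e_1·(1) + e_2·(1) + e_3·(2) + e_4·(0) + e_5·(-1) = 0
T: e_1·(-3) + e_2·(-2) + e_3·(-3) + e_4·(-1) + e_5·(-2) = 0
I: e_1·(-1) + e_2·(0) + e_3·(-2) + e_4·(0) + e_5·(0) = 0
Solving this homogeneous linear system for the smallest-integer solution (first nonzero entry positive) gives (4, -1, -2, -2, -1).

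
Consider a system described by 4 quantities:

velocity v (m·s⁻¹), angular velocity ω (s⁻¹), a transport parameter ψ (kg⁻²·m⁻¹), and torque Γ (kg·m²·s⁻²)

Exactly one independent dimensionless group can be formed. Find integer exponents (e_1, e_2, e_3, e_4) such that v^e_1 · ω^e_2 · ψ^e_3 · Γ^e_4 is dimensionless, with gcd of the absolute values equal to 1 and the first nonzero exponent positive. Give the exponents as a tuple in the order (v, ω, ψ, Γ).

M: e_1·(0) + e_2·(0) + e_3·(-2) + e_4·(1) = 0
L: e_1·(1) + e_2·(0) + e_3·(-1) + e_4·(2) = 0
T: e_1·(-1) + e_2·(-1) + e_3·(0) + e_4·(-2) = 0
Solving this homogeneous linear system for the smallest-integer solution (first nonzero entry positive) gives (3, 1, -1, -2).

(3, 1, -1, -2)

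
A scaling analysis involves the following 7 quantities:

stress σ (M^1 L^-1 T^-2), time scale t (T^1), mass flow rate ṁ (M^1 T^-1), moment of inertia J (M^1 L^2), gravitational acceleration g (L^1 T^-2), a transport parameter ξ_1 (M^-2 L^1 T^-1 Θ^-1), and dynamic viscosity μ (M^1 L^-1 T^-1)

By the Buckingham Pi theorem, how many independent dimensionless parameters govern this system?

3

There are 7 variables and 4 base dimensions (M, L, T, Θ).
The dimension matrix has rank 4.
Independent dimensionless groups: 7 − 4 = 3.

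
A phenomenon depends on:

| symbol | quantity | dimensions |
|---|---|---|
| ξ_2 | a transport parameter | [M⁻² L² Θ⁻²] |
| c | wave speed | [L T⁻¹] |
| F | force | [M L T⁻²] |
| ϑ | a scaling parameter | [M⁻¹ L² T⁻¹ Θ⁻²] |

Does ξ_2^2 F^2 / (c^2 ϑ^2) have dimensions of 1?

yes

Sum the exponent of each base dimension across the product:
  M: 2·[ξ_2]_M − 2·[c]_M + 2·[F]_M − 2·[ϑ]_M = 2·(-2) − 2·(0) + 2·(1) − 2·(-1) = 0
  L: 2·[ξ_2]_L − 2·[c]_L + 2·[F]_L − 2·[ϑ]_L = 2·(2) − 2·(1) + 2·(1) − 2·(2) = 0
  T: 2·[ξ_2]_T − 2·[c]_T + 2·[F]_T − 2·[ϑ]_T = 2·(0) − 2·(-1) + 2·(-2) − 2·(-1) = 0
  Θ: 2·[ξ_2]_Θ − 2·[c]_Θ + 2·[F]_Θ − 2·[ϑ]_Θ = 2·(-2) − 2·(0) + 2·(0) − 2·(-2) = 0
All base exponents vanish — dimensionless.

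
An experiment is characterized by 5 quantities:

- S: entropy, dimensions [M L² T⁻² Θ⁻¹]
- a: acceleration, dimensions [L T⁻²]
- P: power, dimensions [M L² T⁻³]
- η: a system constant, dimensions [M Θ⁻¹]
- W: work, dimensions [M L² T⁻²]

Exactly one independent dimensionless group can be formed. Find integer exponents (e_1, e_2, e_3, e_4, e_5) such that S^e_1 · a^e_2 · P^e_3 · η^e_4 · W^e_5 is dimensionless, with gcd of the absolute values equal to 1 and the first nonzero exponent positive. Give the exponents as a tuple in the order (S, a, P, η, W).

M: e_1·(1) + e_2·(0) + e_3·(1) + e_4·(1) + e_5·(1) = 0
L: e_1·(2) + e_2·(1) + e_3·(2) + e_4·(0) + e_5·(2) = 0
T: e_1·(-2) + e_2·(-2) + e_3·(-3) + e_4·(0) + e_5·(-2) = 0
Θ: e_1·(-1) + e_2·(0) + e_3·(0) + e_4·(-1) + e_5·(0) = 0
Solving this homogeneous linear system for the smallest-integer solution (first nonzero entry positive) gives (1, -2, 2, -1, -2).

(1, -2, 2, -1, -2)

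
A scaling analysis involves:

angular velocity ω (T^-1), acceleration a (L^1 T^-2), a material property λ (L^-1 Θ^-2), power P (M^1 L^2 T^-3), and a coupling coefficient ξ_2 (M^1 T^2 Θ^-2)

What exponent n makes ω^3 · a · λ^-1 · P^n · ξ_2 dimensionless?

-1

Balance the M exponent: (1)·n from P, plus 3·(0) + (0) − (0) + (1) = 1 from the rest, must sum to zero.
n + 1 = 0, so n = -1.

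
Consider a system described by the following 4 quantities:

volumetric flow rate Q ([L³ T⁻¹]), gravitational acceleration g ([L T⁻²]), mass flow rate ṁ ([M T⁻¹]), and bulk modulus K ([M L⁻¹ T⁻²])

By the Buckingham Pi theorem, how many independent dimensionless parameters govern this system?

There are 4 variables and 3 base dimensions (M, L, T).
The dimension matrix has rank 3.
Independent dimensionless groups: 4 − 3 = 1.

1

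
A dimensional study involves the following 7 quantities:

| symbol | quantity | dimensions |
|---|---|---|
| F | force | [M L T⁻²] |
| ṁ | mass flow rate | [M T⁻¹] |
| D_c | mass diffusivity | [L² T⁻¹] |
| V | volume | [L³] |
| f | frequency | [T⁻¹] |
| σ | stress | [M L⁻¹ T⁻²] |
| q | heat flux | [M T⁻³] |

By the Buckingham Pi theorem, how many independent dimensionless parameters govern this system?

4

There are 7 variables and 3 base dimensions (M, L, T).
The dimension matrix has rank 3.
Independent dimensionless groups: 7 − 3 = 4.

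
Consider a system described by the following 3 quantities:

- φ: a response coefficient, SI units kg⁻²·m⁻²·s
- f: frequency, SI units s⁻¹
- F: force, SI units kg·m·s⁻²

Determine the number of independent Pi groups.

There are 3 variables and 3 base dimensions (M, L, T).
The dimension matrix has rank 2 (less than 3: the dimension vectors are linearly dependent).
Independent dimensionless groups: 3 − 2 = 1.

1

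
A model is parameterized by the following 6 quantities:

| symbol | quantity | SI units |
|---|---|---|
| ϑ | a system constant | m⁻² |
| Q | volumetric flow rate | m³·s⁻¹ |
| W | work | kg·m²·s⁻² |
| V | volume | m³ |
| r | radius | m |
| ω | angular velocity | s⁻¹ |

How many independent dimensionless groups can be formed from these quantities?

There are 6 variables and 3 base dimensions (M, L, T).
The dimension matrix has rank 3.
Independent dimensionless groups: 6 − 3 = 3.

3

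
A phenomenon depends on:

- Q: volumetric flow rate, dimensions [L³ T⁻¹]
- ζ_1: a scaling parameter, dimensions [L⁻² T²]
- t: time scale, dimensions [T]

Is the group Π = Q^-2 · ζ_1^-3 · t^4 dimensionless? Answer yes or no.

Sum the exponent of each base dimension across the product:
  L: −2·[Q]_L − 3·[ζ_1]_L + 4·[t]_L = −2·(3) − 3·(-2) + 4·(0) = 0
  T: −2·[Q]_T − 3·[ζ_1]_T + 4·[t]_T = −2·(-1) − 3·(2) + 4·(1) = 0
All base exponents vanish — dimensionless.

yes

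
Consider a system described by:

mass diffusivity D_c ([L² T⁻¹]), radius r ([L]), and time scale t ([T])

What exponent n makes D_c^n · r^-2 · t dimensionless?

Balance the L exponent: (2)·n from D_c, plus −2·(1) + (0) = -2 from the rest, must sum to zero.
2n − 2 = 0, so n = 1.

1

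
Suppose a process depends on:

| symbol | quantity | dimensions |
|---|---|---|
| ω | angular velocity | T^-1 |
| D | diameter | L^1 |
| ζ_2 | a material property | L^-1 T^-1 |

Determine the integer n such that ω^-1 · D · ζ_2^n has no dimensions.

1

Balance the L exponent: (-1)·n from ζ_2, plus −(0) + (1) = 1 from the rest, must sum to zero.
−n + 1 = 0, so n = 1.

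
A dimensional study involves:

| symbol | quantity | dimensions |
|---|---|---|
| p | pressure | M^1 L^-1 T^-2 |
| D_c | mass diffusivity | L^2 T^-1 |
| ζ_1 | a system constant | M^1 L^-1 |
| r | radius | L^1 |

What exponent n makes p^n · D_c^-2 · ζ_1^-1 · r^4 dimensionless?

Balance the M exponent: (1)·n from p, plus −2·(0) − (1) + 4·(0) = -1 from the rest, must sum to zero.
n − 1 = 0, so n = 1.

1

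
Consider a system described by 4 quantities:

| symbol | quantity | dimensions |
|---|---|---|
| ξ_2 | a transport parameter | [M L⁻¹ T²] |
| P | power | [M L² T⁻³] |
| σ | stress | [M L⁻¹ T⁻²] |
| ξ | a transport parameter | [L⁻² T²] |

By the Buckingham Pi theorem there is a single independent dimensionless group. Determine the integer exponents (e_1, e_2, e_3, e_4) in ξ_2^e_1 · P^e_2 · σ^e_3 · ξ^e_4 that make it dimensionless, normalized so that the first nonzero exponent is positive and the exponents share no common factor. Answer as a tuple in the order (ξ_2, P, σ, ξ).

M: e_1·(1) + e_2·(1) + e_3·(1) + e_4·(0) = 0
L: e_1·(-1) + e_2·(2) + e_3·(-1) + e_4·(-2) = 0
T: e_1·(2) + e_2·(-3) + e_3·(-2) + e_4·(2) = 0
Solving this homogeneous linear system for the smallest-integer solution (first nonzero entry positive) gives (1, -2, 1, -3).

(1, -2, 1, -3)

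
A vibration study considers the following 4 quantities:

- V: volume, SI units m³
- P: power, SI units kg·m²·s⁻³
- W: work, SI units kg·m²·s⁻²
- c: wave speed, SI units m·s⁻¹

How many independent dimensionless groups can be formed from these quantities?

1

There are 4 variables and 3 base dimensions (M, L, T).
The dimension matrix has rank 3.
Independent dimensionless groups: 4 − 3 = 1.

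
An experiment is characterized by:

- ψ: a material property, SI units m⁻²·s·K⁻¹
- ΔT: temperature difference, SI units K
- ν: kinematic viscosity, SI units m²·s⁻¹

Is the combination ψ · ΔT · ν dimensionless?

yes

Sum the exponent of each base dimension across the product:
  M: [ψ]_M + [ΔT]_M + [ν]_M = (0) + (0) + (0) = 0
  L: [ψ]_L + [ΔT]_L + [ν]_L = (-2) + (0) + (2) = 0
  T: [ψ]_T + [ΔT]_T + [ν]_T = (1) + (0) + (-1) = 0
  Θ: [ψ]_Θ + [ΔT]_Θ + [ν]_Θ = (-1) + (1) + (0) = 0
All base exponents vanish — dimensionless.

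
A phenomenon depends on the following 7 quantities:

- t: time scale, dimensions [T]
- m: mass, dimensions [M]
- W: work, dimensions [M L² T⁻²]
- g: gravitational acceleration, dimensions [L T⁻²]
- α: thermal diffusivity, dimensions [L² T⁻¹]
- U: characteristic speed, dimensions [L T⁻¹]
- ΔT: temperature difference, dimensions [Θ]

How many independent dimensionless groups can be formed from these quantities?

There are 7 variables and 4 base dimensions (M, L, T, Θ).
The dimension matrix has rank 4.
Independent dimensionless groups: 7 − 4 = 3.

3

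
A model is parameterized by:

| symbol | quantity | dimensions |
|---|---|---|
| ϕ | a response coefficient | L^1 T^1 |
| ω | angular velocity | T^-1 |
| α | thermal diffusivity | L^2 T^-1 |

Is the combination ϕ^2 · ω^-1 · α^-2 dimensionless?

Sum the exponent of each base dimension across the product:
  L: 2·[ϕ]_L − [ω]_L − 2·[α]_L = 2·(1) − (0) − 2·(2) = -2
  T: 2·[ϕ]_T − [ω]_T − 2·[α]_T = 2·(1) − (-1) − 2·(-1) = 5
Net dimensions [L⁻² T⁵] ≠ [1] — not dimensionless.

no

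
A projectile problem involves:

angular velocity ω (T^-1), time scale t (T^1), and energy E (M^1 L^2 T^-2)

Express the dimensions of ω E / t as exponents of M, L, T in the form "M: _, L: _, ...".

M: 1, L: 2, T: -4

Collect each base-dimension exponent across the product:
  M: (0) − (0) + (1) = 1
  L: (0) − (0) + (2) = 2
  T: (-1) − (1) + (-2) = -4
So the dimensions are [M L² T⁻⁴].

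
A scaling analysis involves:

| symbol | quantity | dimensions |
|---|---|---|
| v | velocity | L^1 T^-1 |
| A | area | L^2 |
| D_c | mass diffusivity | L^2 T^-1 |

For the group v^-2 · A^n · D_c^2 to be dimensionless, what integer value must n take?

Balance the L exponent: (2)·n from A, plus −2·(1) + 2·(2) = 2 from the rest, must sum to zero.
2n + 2 = 0, so n = -1.

-1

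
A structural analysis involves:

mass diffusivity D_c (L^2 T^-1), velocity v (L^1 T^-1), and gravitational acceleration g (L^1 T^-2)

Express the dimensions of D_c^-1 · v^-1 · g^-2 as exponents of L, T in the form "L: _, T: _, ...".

L: -5, T: 6

Collect each base-dimension exponent across the product:
  L: −(2) − (1) − 2·(1) = -5
  T: −(-1) − (-1) − 2·(-2) = 6
So the dimensions are [L⁻⁵ T⁶].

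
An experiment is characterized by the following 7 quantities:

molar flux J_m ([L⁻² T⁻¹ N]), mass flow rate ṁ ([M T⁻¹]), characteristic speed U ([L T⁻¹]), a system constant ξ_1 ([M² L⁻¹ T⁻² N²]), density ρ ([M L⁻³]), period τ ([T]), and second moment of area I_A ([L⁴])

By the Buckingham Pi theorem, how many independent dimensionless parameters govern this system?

3

There are 7 variables and 4 base dimensions (M, L, T, N).
The dimension matrix has rank 4.
Independent dimensionless groups: 7 − 4 = 3.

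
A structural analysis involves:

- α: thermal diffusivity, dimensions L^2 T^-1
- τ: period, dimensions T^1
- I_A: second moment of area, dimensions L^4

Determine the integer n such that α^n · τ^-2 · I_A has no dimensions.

-2

Balance the L exponent: (2)·n from α, plus −2·(0) + (4) = 4 from the rest, must sum to zero.
2n + 4 = 0, so n = -2.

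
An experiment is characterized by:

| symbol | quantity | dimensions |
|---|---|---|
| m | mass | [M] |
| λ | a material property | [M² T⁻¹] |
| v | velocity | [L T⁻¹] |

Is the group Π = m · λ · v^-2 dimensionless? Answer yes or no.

Sum the exponent of each base dimension across the product:
  M: [m]_M + [λ]_M − 2·[v]_M = (1) + (2) − 2·(0) = 3
  L: [m]_L + [λ]_L − 2·[v]_L = (0) + (0) − 2·(1) = -2
  T: [m]_T + [λ]_T − 2·[v]_T = (0) + (-1) − 2·(-1) = 1
Net dimensions [M³ L⁻² T] ≠ [1] — not dimensionless.

no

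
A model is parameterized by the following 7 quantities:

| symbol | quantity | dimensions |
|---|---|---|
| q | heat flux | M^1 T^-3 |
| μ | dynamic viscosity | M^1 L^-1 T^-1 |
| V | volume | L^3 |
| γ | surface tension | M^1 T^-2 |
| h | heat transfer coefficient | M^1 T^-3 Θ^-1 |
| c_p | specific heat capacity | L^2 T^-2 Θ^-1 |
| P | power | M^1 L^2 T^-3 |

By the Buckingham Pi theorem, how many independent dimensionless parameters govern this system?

3

There are 7 variables and 4 base dimensions (M, L, T, Θ).
The dimension matrix has rank 4.
Independent dimensionless groups: 7 − 4 = 3.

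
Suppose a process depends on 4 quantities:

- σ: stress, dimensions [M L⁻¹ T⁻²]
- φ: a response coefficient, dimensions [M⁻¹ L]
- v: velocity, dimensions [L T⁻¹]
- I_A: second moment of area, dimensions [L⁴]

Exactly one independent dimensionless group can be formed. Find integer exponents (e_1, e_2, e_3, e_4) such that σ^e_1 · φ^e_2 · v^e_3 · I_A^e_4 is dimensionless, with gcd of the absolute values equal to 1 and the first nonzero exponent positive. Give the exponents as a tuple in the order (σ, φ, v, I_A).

M: e_1·(1) + e_2·(-1) + e_3·(0) + e_4·(0) = 0
L: e_1·(-1) + e_2·(1) + e_3·(1) + e_4·(4) = 0
T: e_1·(-2) + e_2·(0) + e_3·(-1) + e_4·(0) = 0
Solving this homogeneous linear system for the smallest-integer solution (first nonzero entry positive) gives (2, 2, -4, 1).

(2, 2, -4, 1)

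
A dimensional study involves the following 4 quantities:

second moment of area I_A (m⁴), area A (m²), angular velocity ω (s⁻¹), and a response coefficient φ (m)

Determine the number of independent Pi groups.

There are 4 variables and 2 base dimensions (L, T).
The dimension matrix has rank 2.
Independent dimensionless groups: 4 − 2 = 2.

2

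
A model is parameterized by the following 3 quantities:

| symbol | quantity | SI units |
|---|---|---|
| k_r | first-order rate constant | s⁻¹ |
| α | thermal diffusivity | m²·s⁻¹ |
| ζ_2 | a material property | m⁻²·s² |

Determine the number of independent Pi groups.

There are 3 variables and 2 base dimensions (L, T).
The dimension matrix has rank 2.
Independent dimensionless groups: 3 − 2 = 1.

1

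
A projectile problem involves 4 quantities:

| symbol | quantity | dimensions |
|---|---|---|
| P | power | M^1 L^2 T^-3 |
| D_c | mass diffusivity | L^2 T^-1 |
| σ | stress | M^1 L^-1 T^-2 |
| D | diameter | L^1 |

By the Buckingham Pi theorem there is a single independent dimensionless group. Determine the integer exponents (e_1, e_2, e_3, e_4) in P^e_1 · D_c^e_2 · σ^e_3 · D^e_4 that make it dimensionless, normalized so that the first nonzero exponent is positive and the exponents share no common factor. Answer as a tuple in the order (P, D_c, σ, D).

M: e_1·(1) + e_2·(0) + e_3·(1) + e_4·(0) = 0
L: e_1·(2) + e_2·(2) + e_3·(-1) + e_4·(1) = 0
T: e_1·(-3) + e_2·(-1) + e_3·(-2) + e_4·(0) = 0
Solving this homogeneous linear system for the smallest-integer solution (first nonzero entry positive) gives (1, -1, -1, -1).

(1, -1, -1, -1)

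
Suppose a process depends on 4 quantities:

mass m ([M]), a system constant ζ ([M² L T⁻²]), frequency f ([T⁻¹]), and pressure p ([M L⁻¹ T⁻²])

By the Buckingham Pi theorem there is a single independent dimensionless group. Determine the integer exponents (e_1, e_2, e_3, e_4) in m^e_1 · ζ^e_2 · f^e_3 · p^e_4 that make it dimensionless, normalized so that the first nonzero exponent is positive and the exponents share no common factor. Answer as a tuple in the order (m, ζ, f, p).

(3, -1, 4, -1)

M: e_1·(1) + e_2·(2) + e_3·(0) + e_4·(1) = 0
L: e_1·(0) + e_2·(1) + e_3·(0) + e_4·(-1) = 0
T: e_1·(0) + e_2·(-2) + e_3·(-1) + e_4·(-2) = 0
Solving this homogeneous linear system for the smallest-integer solution (first nonzero entry positive) gives (3, -1, 4, -1).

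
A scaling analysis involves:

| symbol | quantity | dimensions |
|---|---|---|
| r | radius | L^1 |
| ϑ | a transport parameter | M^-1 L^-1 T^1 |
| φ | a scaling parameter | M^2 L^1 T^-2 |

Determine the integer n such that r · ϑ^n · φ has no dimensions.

Balance the M exponent: (-1)·n from ϑ, plus (0) + (2) = 2 from the rest, must sum to zero.
−n + 2 = 0, so n = 2.

2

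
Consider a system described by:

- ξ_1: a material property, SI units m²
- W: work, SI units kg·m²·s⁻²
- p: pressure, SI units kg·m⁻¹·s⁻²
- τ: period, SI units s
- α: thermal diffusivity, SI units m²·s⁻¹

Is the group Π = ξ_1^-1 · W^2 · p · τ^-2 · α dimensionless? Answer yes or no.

no

Sum the exponent of each base dimension across the product:
  M: −[ξ_1]_M + 2·[W]_M + [p]_M − 2·[τ]_M + [α]_M = −(0) + 2·(1) + (1) − 2·(0) + (0) = 3
  L: −[ξ_1]_L + 2·[W]_L + [p]_L − 2·[τ]_L + [α]_L = −(2) + 2·(2) + (-1) − 2·(0) + (2) = 3
  T: −[ξ_1]_T + 2·[W]_T + [p]_T − 2·[τ]_T + [α]_T = −(0) + 2·(-2) + (-2) − 2·(1) + (-1) = -9
Net dimensions [M³ L³ T⁻⁹] ≠ [1] — not dimensionless.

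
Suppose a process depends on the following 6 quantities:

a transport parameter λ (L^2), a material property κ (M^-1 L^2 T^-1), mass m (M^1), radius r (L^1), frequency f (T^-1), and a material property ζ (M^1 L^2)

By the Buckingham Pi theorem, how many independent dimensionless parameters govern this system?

There are 6 variables and 3 base dimensions (M, L, T).
The dimension matrix has rank 3.
Independent dimensionless groups: 6 − 3 = 3.

3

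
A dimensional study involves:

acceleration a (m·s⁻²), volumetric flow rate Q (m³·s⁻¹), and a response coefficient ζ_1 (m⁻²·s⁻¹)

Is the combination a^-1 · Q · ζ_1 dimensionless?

Sum the exponent of each base dimension across the product:
  L: −[a]_L + [Q]_L + [ζ_1]_L = −(1) + (3) + (-2) = 0
  T: −[a]_T + [Q]_T + [ζ_1]_T = −(-2) + (-1) + (-1) = 0
All base exponents vanish — dimensionless.

yes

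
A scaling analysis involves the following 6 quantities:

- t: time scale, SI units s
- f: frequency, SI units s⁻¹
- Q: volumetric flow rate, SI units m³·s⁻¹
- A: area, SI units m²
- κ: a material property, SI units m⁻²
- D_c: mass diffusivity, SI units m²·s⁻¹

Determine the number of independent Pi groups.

4

There are 6 variables and 2 base dimensions (L, T).
The dimension matrix has rank 2.
Independent dimensionless groups: 6 − 2 = 4.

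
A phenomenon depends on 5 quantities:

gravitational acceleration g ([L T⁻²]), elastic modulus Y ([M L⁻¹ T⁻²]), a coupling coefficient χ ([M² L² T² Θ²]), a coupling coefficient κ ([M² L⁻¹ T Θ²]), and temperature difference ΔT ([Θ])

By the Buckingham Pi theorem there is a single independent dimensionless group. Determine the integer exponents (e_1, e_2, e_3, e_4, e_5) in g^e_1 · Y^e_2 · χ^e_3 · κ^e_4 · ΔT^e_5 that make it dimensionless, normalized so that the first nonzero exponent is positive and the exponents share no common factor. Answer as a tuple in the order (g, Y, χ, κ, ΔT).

(2, -2, -1, 2, -2)

M: e_1·(0) + e_2·(1) + e_3·(2) + e_4·(2) + e_5·(0) = 0
L: e_1·(1) + e_2·(-1) + e_3·(2) + e_4·(-1) + e_5·(0) = 0
T: e_1·(-2) + e_2·(-2) + e_3·(2) + e_4·(1) + e_5·(0) = 0
Θ: e_1·(0) + e_2·(0) + e_3·(2) + e_4·(2) + e_5·(1) = 0
Solving this homogeneous linear system for the smallest-integer solution (first nonzero entry positive) gives (2, -2, -1, 2, -2).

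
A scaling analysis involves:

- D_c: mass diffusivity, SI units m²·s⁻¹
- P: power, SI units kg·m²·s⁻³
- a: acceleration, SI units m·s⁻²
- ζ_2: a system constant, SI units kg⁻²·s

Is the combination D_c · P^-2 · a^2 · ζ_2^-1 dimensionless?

yes

Sum the exponent of each base dimension across the product:
  M: [D_c]_M − 2·[P]_M + 2·[a]_M − [ζ_2]_M = (0) − 2·(1) + 2·(0) − (-2) = 0
  L: [D_c]_L − 2·[P]_L + 2·[a]_L − [ζ_2]_L = (2) − 2·(2) + 2·(1) − (0) = 0
  T: [D_c]_T − 2·[P]_T + 2·[a]_T − [ζ_2]_T = (-1) − 2·(-3) + 2·(-2) − (1) = 0
All base exponents vanish — dimensionless.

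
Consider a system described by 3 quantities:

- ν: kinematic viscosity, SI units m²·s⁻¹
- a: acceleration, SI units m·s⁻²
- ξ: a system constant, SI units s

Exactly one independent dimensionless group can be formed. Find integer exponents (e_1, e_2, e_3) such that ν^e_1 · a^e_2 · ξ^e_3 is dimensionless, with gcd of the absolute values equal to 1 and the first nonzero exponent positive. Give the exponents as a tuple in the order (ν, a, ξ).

L: e_1·(2) + e_2·(1) + e_3·(0) = 0
T: e_1·(-1) + e_2·(-2) + e_3·(1) = 0
Solving this homogeneous linear system for the smallest-integer solution (first nonzero entry positive) gives (1, -2, -3).

(1, -2, -3)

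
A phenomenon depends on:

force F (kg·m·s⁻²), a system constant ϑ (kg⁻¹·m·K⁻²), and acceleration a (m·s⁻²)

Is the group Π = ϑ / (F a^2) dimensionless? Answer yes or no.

Sum the exponent of each base dimension across the product:
  M: −[F]_M + [ϑ]_M − 2·[a]_M = −(1) + (-1) − 2·(0) = -2
  L: −[F]_L + [ϑ]_L − 2·[a]_L = −(1) + (1) − 2·(1) = -2
  T: −[F]_T + [ϑ]_T − 2·[a]_T = −(-2) + (0) − 2·(-2) = 6
  Θ: −[F]_Θ + [ϑ]_Θ − 2·[a]_Θ = −(0) + (-2) − 2·(0) = -2
Net dimensions [M⁻² L⁻² T⁶ Θ⁻²] ≠ [1] — not dimensionless.

no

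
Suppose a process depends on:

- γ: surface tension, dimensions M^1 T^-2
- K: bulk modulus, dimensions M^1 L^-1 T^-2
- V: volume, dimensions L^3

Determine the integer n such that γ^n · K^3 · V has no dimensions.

Balance the M exponent: (1)·n from γ, plus 3·(1) + (0) = 3 from the rest, must sum to zero.
n + 3 = 0, so n = -3.

-3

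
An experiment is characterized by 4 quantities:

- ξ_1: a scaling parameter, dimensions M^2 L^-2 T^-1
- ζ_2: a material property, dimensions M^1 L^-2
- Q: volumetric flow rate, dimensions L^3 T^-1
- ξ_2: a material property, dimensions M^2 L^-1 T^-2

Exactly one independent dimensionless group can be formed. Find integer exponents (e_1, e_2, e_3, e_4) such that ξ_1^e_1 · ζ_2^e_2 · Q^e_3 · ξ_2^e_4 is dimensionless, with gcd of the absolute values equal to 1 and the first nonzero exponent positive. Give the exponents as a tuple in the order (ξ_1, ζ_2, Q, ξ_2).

(3, -4, -1, -1)

M: e_1·(2) + e_2·(1) + e_3·(0) + e_4·(2) = 0
L: e_1·(-2) + e_2·(-2) + e_3·(3) + e_4·(-1) = 0
T: e_1·(-1) + e_2·(0) + e_3·(-1) + e_4·(-2) = 0
Solving this homogeneous linear system for the smallest-integer solution (first nonzero entry positive) gives (3, -4, -1, -1).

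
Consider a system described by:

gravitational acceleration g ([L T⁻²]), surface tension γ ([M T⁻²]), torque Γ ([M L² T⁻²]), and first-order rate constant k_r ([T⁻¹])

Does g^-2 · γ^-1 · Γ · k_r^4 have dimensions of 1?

yes

Sum the exponent of each base dimension across the product:
  M: −2·[g]_M − [γ]_M + [Γ]_M + 4·[k_r]_M = −2·(0) − (1) + (1) + 4·(0) = 0
  L: −2·[g]_L − [γ]_L + [Γ]_L + 4·[k_r]_L = −2·(1) − (0) + (2) + 4·(0) = 0
  T: −2·[g]_T − [γ]_T + [Γ]_T + 4·[k_r]_T = −2·(-2) − (-2) + (-2) + 4·(-1) = 0
  Θ: −2·[g]_Θ − [γ]_Θ + [Γ]_Θ + 4·[k_r]_Θ = −2·(0) − (0) + (0) + 4·(0) = 0
All base exponents vanish — dimensionless.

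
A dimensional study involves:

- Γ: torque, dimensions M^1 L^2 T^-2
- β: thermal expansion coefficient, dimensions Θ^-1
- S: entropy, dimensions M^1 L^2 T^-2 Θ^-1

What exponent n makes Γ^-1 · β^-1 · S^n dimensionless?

Balance the M exponent: (1)·n from S, plus −(1) − (0) = -1 from the rest, must sum to zero.
n − 1 = 0, so n = 1.

1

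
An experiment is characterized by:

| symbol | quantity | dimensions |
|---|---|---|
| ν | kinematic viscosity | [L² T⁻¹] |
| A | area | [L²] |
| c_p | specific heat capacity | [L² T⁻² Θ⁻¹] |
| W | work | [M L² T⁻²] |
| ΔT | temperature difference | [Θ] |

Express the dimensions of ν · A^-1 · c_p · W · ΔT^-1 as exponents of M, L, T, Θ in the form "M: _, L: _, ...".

M: 1, L: 4, T: -5, Θ: -2

Collect each base-dimension exponent across the product:
  M: (0) − (0) + (0) + (1) − (0) = 1
  L: (2) − (2) + (2) + (2) − (0) = 4
  T: (-1) − (0) + (-2) + (-2) − (0) = -5
  Θ: (0) − (0) + (-1) + (0) − (1) = -2
So the dimensions are [M L⁴ T⁻⁵ Θ⁻²].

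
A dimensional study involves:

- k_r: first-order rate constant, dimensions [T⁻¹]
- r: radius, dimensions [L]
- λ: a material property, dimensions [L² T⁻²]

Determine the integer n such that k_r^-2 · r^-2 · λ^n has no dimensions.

Balance the L exponent: (2)·n from λ, plus −2·(0) − 2·(1) = -2 from the rest, must sum to zero.
2n − 2 = 0, so n = 1.

1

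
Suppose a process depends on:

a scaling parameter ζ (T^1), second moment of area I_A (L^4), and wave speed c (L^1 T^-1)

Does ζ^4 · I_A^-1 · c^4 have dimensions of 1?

Sum the exponent of each base dimension across the product:
  M: 4·[ζ]_M − [I_A]_M + 4·[c]_M = 4·(0) − (0) + 4·(0) = 0
  L: 4·[ζ]_L − [I_A]_L + 4·[c]_L = 4·(0) − (4) + 4·(1) = 0
  T: 4·[ζ]_T − [I_A]_T + 4·[c]_T = 4·(1) − (0) + 4·(-1) = 0
All base exponents vanish — dimensionless.

yes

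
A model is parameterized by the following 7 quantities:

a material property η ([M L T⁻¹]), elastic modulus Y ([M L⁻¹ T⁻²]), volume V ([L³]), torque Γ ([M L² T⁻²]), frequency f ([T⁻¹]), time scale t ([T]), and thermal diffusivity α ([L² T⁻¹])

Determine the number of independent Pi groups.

4

There are 7 variables and 3 base dimensions (M, L, T).
The dimension matrix has rank 3.
Independent dimensionless groups: 7 − 3 = 4.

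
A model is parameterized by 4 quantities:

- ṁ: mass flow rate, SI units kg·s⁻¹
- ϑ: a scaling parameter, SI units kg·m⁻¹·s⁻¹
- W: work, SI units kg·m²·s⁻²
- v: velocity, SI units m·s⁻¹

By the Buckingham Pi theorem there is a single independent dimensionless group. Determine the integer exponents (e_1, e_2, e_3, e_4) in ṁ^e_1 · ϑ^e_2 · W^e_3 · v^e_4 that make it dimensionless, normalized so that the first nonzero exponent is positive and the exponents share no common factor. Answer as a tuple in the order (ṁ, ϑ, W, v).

M: e_1·(1) + e_2·(1) + e_3·(1) + e_4·(0) = 0
L: e_1·(0) + e_2·(-1) + e_3·(2) + e_4·(1) = 0
T: e_1·(-1) + e_2·(-1) + e_3·(-2) + e_4·(-1) = 0
Solving this homogeneous linear system for the smallest-integer solution (first nonzero entry positive) gives (2, -1, -1, 1).

(2, -1, -1, 1)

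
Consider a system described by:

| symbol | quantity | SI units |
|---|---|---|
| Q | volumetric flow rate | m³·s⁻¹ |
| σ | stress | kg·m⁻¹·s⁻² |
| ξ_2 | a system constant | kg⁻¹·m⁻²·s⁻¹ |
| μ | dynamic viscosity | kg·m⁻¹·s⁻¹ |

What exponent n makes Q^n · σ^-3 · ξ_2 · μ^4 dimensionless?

1

Balance the L exponent: (3)·n from Q, plus −3·(-1) + (-2) + 4·(-1) = -3 from the rest, must sum to zero.
3n − 3 = 0, so n = 1.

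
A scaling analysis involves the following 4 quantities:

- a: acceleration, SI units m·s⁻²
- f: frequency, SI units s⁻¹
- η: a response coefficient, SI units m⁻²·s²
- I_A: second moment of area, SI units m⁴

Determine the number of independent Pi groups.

2

There are 4 variables and 2 base dimensions (L, T).
The dimension matrix has rank 2.
Independent dimensionless groups: 4 − 2 = 2.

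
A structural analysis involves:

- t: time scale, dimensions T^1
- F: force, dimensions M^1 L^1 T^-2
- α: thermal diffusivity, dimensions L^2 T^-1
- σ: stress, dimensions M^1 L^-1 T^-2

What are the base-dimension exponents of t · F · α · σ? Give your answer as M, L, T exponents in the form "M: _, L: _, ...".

Collect each base-dimension exponent across the product:
  M: (0) + (1) + (0) + (1) = 2
  L: (0) + (1) + (2) + (-1) = 2
  T: (1) + (-2) + (-1) + (-2) = -4
So the dimensions are [M² L² T⁻⁴].

M: 2, L: 2, T: -4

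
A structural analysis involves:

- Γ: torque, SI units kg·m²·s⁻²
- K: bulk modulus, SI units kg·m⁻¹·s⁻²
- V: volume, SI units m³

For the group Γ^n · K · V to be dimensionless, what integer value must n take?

-1

Balance the M exponent: (1)·n from Γ, plus (1) + (0) = 1 from the rest, must sum to zero.
n + 1 = 0, so n = -1.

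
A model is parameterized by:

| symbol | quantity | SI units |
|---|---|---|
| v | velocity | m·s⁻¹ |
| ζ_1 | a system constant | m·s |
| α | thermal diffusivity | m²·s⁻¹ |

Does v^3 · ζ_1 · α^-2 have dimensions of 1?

yes

Sum the exponent of each base dimension across the product:
  M: 3·[v]_M + [ζ_1]_M − 2·[α]_M = 3·(0) + (0) − 2·(0) = 0
  L: 3·[v]_L + [ζ_1]_L − 2·[α]_L = 3·(1) + (1) − 2·(2) = 0
  T: 3·[v]_T + [ζ_1]_T − 2·[α]_T = 3·(-1) + (1) − 2·(-1) = 0
All base exponents vanish — dimensionless.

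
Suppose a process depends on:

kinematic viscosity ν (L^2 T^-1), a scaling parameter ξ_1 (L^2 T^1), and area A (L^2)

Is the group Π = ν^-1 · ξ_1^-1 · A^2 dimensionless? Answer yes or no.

Sum the exponent of each base dimension across the product:
  L: −[ν]_L − [ξ_1]_L + 2·[A]_L = −(2) − (2) + 2·(2) = 0
  T: −[ν]_T − [ξ_1]_T + 2·[A]_T = −(-1) − (1) + 2·(0) = 0
All base exponents vanish — dimensionless.

yes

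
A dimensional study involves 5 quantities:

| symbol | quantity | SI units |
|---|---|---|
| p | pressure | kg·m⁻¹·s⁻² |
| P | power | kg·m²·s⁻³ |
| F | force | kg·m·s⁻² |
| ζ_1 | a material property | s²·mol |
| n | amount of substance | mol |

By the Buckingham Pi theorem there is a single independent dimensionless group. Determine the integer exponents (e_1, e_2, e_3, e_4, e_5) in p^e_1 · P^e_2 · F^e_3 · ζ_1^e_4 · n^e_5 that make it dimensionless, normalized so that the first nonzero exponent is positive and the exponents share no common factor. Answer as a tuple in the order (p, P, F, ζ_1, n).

(1, 2, -3, 1, -1)

M: e_1·(1) + e_2·(1) + e_3·(1) + e_4·(0) + e_5·(0) = 0
L: e_1·(-1) + e_2·(2) + e_3·(1) + e_4·(0) + e_5·(0) = 0
T: e_1·(-2) + e_2·(-3) + e_3·(-2) + e_4·(2) + e_5·(0) = 0
N: e_1·(0) + e_2·(0) + e_3·(0) + e_4·(1) + e_5·(1) = 0
Solving this homogeneous linear system for the smallest-integer solution (first nonzero entry positive) gives (1, 2, -3, 1, -1).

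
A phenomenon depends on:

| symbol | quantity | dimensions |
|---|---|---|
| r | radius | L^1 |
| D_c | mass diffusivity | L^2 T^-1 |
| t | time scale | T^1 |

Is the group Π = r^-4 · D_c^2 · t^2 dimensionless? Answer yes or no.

Sum the exponent of each base dimension across the product:
  M: −4·[r]_M + 2·[D_c]_M + 2·[t]_M = −4·(0) + 2·(0) + 2·(0) = 0
  L: −4·[r]_L + 2·[D_c]_L + 2·[t]_L = −4·(1) + 2·(2) + 2·(0) = 0
  T: −4·[r]_T + 2·[D_c]_T + 2·[t]_T = −4·(0) + 2·(-1) + 2·(1) = 0
  Θ: −4·[r]_Θ + 2·[D_c]_Θ + 2·[t]_Θ = −4·(0) + 2·(0) + 2·(0) = 0
All base exponents vanish — dimensionless.

yes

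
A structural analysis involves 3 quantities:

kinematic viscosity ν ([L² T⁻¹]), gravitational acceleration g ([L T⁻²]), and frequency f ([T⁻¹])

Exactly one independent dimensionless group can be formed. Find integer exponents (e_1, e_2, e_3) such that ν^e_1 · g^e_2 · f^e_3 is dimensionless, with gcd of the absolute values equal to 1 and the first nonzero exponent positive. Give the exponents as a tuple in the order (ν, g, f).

(1, -2, 3)

L: e_1·(2) + e_2·(1) + e_3·(0) = 0
T: e_1·(-1) + e_2·(-2) + e_3·(-1) = 0
Solving this homogeneous linear system for the smallest-integer solution (first nonzero entry positive) gives (1, -2, 3).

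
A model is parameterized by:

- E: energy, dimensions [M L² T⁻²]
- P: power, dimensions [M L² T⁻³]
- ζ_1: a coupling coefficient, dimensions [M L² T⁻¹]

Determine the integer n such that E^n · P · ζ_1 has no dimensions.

Balance the M exponent: (1)·n from E, plus (1) + (1) = 2 from the rest, must sum to zero.
n + 2 = 0, so n = -2.

-2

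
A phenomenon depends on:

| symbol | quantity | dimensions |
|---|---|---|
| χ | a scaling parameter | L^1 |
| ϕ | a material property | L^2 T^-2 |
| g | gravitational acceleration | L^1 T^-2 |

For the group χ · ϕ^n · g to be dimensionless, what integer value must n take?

-1

Balance the L exponent: (2)·n from ϕ, plus (1) + (1) = 2 from the rest, must sum to zero.
2n + 2 = 0, so n = -1.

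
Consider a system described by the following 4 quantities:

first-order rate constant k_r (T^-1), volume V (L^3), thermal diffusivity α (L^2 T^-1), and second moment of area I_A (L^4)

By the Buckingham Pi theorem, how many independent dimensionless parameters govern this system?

2

There are 4 variables and 2 base dimensions (L, T).
The dimension matrix has rank 2.
Independent dimensionless groups: 4 − 2 = 2.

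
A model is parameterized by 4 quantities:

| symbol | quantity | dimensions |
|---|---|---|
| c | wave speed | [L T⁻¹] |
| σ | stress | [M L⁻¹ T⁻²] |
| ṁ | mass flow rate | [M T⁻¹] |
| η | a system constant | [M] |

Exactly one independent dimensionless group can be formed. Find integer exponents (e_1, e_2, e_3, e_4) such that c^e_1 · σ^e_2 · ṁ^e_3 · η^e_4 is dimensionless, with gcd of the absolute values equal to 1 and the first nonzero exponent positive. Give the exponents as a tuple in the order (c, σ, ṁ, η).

M: e_1·(0) + e_2·(1) + e_3·(1) + e_4·(1) = 0
L: e_1·(1) + e_2·(-1) + e_3·(0) + e_4·(0) = 0
T: e_1·(-1) + e_2·(-2) + e_3·(-1) + e_4·(0) = 0
Solving this homogeneous linear system for the smallest-integer solution (first nonzero entry positive) gives (1, 1, -3, 2).

(1, 1, -3, 2)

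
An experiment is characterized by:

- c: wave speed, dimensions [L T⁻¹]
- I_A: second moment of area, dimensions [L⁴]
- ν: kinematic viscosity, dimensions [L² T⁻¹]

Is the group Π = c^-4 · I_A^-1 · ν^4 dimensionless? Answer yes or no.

yes

Sum the exponent of each base dimension across the product:
  L: −4·[c]_L − [I_A]_L + 4·[ν]_L = −4·(1) − (4) + 4·(2) = 0
  T: −4·[c]_T − [I_A]_T + 4·[ν]_T = −4·(-1) − (0) + 4·(-1) = 0
All base exponents vanish — dimensionless.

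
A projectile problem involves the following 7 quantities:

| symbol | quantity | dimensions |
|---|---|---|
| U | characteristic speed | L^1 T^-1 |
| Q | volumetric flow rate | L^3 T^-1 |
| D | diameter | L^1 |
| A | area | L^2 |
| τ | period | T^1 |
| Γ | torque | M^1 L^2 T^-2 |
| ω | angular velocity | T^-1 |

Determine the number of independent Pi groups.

There are 7 variables and 3 base dimensions (M, L, T).
The dimension matrix has rank 3.
Independent dimensionless groups: 7 − 3 = 4.

4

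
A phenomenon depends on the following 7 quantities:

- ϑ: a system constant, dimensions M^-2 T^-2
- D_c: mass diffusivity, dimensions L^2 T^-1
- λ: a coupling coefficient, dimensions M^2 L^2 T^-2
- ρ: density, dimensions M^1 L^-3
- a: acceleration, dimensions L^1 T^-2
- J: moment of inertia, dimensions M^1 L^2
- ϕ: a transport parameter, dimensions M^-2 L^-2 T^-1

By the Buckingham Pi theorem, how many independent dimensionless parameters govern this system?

There are 7 variables and 3 base dimensions (M, L, T).
The dimension matrix has rank 3.
Independent dimensionless groups: 7 − 3 = 4.

4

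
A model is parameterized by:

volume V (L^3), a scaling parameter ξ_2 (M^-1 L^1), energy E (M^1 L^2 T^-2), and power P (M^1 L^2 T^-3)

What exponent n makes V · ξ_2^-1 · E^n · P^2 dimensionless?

-3

Balance the M exponent: (1)·n from E, plus (0) − (-1) + 2·(1) = 3 from the rest, must sum to zero.
n + 3 = 0, so n = -3.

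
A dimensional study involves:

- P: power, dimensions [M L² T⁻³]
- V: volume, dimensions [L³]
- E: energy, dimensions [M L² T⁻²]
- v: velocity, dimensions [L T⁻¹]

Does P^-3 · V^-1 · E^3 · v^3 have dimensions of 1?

Sum the exponent of each base dimension across the product:
  M: −3·[P]_M − [V]_M + 3·[E]_M + 3·[v]_M = −3·(1) − (0) + 3·(1) + 3·(0) = 0
  L: −3·[P]_L − [V]_L + 3·[E]_L + 3·[v]_L = −3·(2) − (3) + 3·(2) + 3·(1) = 0
  T: −3·[P]_T − [V]_T + 3·[E]_T + 3·[v]_T = −3·(-3) − (0) + 3·(-2) + 3·(-1) = 0
  Θ: −3·[P]_Θ − [V]_Θ + 3·[E]_Θ + 3·[v]_Θ = −3·(0) − (0) + 3·(0) + 3·(0) = 0
All base exponents vanish — dimensionless.

yes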